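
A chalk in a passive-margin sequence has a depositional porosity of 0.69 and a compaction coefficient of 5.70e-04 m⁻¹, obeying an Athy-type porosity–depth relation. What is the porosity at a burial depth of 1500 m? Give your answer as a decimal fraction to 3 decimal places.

0.293

Working in km (1 km = 1000 m; β in km⁻¹ = β in m⁻¹ × 1000):
n = n₀·exp(−β·Z) = 0.69 × exp(−0.57 × 1.5) = 0.69 × exp(−0.855)
  = 0.69 × 0.4253 = 0.2934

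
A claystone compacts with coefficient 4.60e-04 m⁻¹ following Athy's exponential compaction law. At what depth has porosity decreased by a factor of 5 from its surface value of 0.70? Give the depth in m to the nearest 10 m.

3500 m

Working in km (1 km = 1000 m; c in km⁻¹ = c in m⁻¹ × 1000):
n/n₀ = 1/5 ⇒ exp(−c·d) = 1/5 ⇒ d = ln(5) / c
d = 1.6094 / 0.46 = 3.499 km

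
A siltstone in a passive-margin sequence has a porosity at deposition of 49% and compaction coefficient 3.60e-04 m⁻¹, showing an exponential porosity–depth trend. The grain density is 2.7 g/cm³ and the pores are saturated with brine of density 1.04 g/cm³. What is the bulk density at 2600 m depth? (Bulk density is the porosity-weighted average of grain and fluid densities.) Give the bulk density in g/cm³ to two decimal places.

Working in km (1 km = 1000 m; k in km⁻¹ = k in m⁻¹ × 1000):
Porosity at depth: phi = 0.49·exp(−0.36×2.6) = 0.49×0.3922 = 0.1922
Bulk density: ρ_b = (1−phi)ρ_g + phi·ρ_f = 0.8078×2.7 + 0.1922×1.04
       = 2.181 + 0.200 = 2.381 g/cm³

2.38 g/cm³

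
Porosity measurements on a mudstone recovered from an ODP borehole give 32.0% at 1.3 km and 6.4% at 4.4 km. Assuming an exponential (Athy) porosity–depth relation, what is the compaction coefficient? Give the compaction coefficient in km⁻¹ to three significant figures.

Athy: n(d) = n₀ e^(−kd) ⇒ n₁/n₂ = e^{k(d₂−d₁)} ⇒ k = ln(n₁/n₂)/(d₂−d₁)
k = ln(0.32/0.064) / (4.4 − 1.3) = ln(5) / 3.1 = 1.6094 / 3.1 = 0.5192 km⁻¹

0.519 km⁻¹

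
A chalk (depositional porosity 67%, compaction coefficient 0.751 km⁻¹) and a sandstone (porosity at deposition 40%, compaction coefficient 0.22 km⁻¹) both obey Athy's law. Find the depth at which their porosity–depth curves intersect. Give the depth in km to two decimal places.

0.97 km

Set n₀ₐ e^(−kₐZ) = n₀ᵦ e^(−kᵦZ) ⇒ ln(n₀ₐ/n₀ᵦ) = (kₐ − kᵦ)·Z
Z = ln(0.67/0.4) / (0.751 − 0.22) = 0.5158 / 0.531 = 0.971 km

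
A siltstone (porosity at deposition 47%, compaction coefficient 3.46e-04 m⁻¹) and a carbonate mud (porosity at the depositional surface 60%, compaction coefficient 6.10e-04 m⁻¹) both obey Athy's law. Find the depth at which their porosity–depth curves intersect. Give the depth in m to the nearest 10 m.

Working in km (1 km = 1000 m; c in km⁻¹ = c in m⁻¹ × 1000):
Set n₀ₐ e^(−cₐz) = n₀ᵦ e^(−cᵦz) ⇒ ln(n₀ₐ/n₀ᵦ) = (cₐ − cᵦ)·z
z = ln(0.47/0.6) / (0.346 − 0.61) = -0.2442 / -0.264 = 0.925 km

920 m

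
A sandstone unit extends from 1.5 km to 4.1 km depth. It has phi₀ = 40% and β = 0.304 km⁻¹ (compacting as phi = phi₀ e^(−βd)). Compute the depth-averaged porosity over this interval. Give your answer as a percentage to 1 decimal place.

17.5%

⟨phi⟩ = (1/(d₂−d₁)) ∫ phi₀ e^(−βd) dd = phi₀·(e^(−β·d₁) − e^(−β·d₂)) / (β·(d₂−d₁))
e^(−0.304×1.5) = 0.6338; e^(−0.304×4.1) = 0.2875
⟨phi⟩ = 0.4 × (0.6338 − 0.2875) / (0.304 × 2.6) = 0.4 × 0.4381 = 0.1752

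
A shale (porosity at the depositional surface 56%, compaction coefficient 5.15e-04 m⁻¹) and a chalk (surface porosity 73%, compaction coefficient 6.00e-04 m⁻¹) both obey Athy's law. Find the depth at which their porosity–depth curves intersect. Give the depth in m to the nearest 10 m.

3120 m

Working in km (1 km = 1000 m; k in km⁻¹ = k in m⁻¹ × 1000):
Set phi₀ₐ e^(−kₐz) = phi₀ᵦ e^(−kᵦz) ⇒ ln(phi₀ₐ/phi₀ᵦ) = (kₐ − kᵦ)·z
z = ln(0.56/0.73) / (0.515 − 0.6) = -0.2651 / -0.085 = 3.119 km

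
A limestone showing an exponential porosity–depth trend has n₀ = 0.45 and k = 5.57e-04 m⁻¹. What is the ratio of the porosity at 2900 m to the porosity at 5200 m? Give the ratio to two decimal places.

3.60

Working in km (1 km = 1000 m; k in km⁻¹ = k in m⁻¹ × 1000):
n(d₁)/n(d₂) = e^(−k·d₁)/e^(−k·d₂) = e^{k(d₂−d₁)}
= exp(0.557 × 2.3) = exp(1.281) = 3.6006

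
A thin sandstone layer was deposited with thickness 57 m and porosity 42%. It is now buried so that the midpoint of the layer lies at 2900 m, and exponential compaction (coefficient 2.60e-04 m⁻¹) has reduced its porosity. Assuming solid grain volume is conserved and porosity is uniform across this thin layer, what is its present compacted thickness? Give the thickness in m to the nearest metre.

41 m

Working in km (1 km = 1000 m; β in km⁻¹ = β in m⁻¹ × 1000):
Porosity at 2.9 km: n = 0.42·exp(−0.26×2.9) = 0.1976
Solid-volume conservation: h(1−n) = h₀(1−n₀) ⇒ h = h₀·(1−n₀)/(1−n)
h = 0.057 × (1 − 0.42)/(1 − 0.1976) = 0.057 × 0.7228 = 0.0412 km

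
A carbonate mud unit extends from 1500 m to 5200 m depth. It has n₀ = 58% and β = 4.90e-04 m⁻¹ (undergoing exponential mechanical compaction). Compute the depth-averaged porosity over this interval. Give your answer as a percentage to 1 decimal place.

Working in km (1 km = 1000 m; β in km⁻¹ = β in m⁻¹ × 1000):
⟨n⟩ = (1/(d₂−d₁)) ∫ n₀ e^(−βd) dd = n₀·(e^(−β·d₁) − e^(−β·d₂)) / (β·(d₂−d₁))
e^(−0.49×1.5) = 0.4795; e^(−0.49×5.2) = 0.0782
⟨n⟩ = 0.58 × (0.4795 − 0.0782) / (0.49 × 3.7) = 0.58 × 0.2213 = 0.1284

12.8%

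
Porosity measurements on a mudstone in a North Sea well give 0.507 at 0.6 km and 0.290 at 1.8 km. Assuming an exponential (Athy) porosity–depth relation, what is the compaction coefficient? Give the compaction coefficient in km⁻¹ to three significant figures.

Athy: phi(Z) = phi₀ e^(−kZ) ⇒ phi₁/phi₂ = e^{k(Z₂−Z₁)} ⇒ k = ln(phi₁/phi₂)/(Z₂−Z₁)
k = ln(0.507/0.29) / (1.8 − 0.6) = ln(1.748) / 1.2 = 0.5586 / 1.2 = 0.4655 km⁻¹

0.466 km⁻¹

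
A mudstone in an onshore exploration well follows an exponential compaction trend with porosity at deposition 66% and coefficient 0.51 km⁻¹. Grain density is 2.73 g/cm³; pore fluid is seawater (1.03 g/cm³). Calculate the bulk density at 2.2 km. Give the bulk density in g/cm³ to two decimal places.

Porosity at depth: n = 0.66·exp(−0.51×2.2) = 0.66×0.3256 = 0.2149
Bulk density: ρ_b = (1−n)ρ_g + n·ρ_f = 0.7851×2.73 + 0.2149×1.03
       = 2.143 + 0.221 = 2.365 g/cm³

2.36 g/cm³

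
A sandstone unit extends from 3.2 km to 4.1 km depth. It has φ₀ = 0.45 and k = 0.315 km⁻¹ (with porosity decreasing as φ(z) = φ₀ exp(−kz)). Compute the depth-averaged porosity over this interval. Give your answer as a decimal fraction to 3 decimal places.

0.143

⟨φ⟩ = (1/(z₂−z₁)) ∫ φ₀ e^(−kz) dz = φ₀·(e^(−k·z₁) − e^(−k·z₂)) / (k·(z₂−z₁))
e^(−0.315×3.2) = 0.3649; e^(−0.315×4.1) = 0.2749
⟨φ⟩ = 0.45 × (0.3649 − 0.2749) / (0.315 × 0.9) = 0.45 × 0.3178 = 0.1430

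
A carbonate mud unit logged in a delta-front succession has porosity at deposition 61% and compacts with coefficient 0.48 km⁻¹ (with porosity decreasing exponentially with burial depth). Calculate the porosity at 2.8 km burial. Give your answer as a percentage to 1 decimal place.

φ = φ₀·exp(−c·d) = 0.61 × exp(−0.48 × 2.8) = 0.61 × exp(−1.344)
  = 0.61 × 0.2608 = 0.1591

15.9%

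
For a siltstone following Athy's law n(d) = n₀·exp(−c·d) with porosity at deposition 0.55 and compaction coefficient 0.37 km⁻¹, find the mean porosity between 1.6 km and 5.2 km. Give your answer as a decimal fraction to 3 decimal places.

0.168

⟨n⟩ = (1/(d₂−d₁)) ∫ n₀ e^(−cd) dd = n₀·(e^(−c·d₁) − e^(−c·d₂)) / (c·(d₂−d₁))
e^(−0.37×1.6) = 0.5532; e^(−0.37×5.2) = 0.1460
⟨n⟩ = 0.55 × (0.5532 − 0.1460) / (0.37 × 3.6) = 0.55 × 0.3057 = 0.1681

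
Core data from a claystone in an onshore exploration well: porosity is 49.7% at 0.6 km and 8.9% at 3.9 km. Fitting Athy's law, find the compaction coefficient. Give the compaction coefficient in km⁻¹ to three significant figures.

Athy: φ(d) = φ₀ e^(−cd) ⇒ φ₁/φ₂ = e^{c(d₂−d₁)} ⇒ c = ln(φ₁/φ₂)/(d₂−d₁)
c = ln(0.497/0.089) / (3.9 − 0.6) = ln(5.584) / 3.3 = 1.7200 / 3.3 = 0.5212 km⁻¹

0.521 km⁻¹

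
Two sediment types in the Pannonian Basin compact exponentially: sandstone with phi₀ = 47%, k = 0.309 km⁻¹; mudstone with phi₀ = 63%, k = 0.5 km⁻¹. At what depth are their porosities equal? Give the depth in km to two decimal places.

1.53 km

Set phi₀ₐ e^(−kₐZ) = phi₀ᵦ e^(−kᵦZ) ⇒ ln(phi₀ₐ/phi₀ᵦ) = (kₐ − kᵦ)·Z
Z = ln(0.47/0.63) / (0.309 − 0.5) = -0.2930 / -0.191 = 1.534 km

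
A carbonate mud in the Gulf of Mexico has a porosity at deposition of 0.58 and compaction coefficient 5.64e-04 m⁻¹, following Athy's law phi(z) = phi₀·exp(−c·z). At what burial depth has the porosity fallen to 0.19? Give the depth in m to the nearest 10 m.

Working in km (1 km = 1000 m; c in km⁻¹ = c in m⁻¹ × 1000):
Invert Athy's law: z = ln(phi₀/phi) / c
z = ln(0.58/0.19) / 0.564 = ln(3.053) / 0.564 = 1.1160 / 0.564 = 1.979 km

1980 m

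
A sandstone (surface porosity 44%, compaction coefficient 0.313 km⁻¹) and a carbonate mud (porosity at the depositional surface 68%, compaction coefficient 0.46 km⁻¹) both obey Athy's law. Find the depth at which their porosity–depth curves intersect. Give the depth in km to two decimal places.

2.96 km

Set phi₀ₐ e^(−cₐd) = phi₀ᵦ e^(−cᵦd) ⇒ ln(phi₀ₐ/phi₀ᵦ) = (cₐ − cᵦ)·d
d = ln(0.44/0.68) / (0.313 − 0.46) = -0.4353 / -0.147 = 2.961 km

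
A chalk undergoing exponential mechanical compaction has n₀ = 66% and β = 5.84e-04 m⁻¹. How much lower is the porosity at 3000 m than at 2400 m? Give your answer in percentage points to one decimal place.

Working in km (1 km = 1000 m; β in km⁻¹ = β in m⁻¹ × 1000):
n(2.4) = 0.66·e^(−0.584×2.4) = 0.1625
n(3) = 0.66·e^(−0.584×3) = 0.1145
Δn = 0.1625 − 0.1145 = 0.0480

4.8 percentage points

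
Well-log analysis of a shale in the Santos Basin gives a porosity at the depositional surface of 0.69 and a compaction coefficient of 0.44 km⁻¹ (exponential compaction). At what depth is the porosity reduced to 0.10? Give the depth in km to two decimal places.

Invert Athy's law: d = ln(n₀/n) / k
d = ln(0.69/0.1) / 0.44 = ln(6.9) / 0.44 = 1.9315 / 0.44 = 4.390 km

4.39 km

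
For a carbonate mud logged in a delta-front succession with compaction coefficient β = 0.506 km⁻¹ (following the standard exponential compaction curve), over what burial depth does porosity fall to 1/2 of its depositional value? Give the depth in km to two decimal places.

1.37 km

phi/phi₀ = 1/2 ⇒ exp(−β·d) = 1/2 ⇒ d = ln(2) / β
d = 0.6931 / 0.506 = 1.370 km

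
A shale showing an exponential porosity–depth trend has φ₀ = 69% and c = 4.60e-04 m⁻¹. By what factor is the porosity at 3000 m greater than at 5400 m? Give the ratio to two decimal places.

Working in km (1 km = 1000 m; c in km⁻¹ = c in m⁻¹ × 1000):
φ(z₁)/φ(z₂) = e^(−c·z₁)/e^(−c·z₂) = e^{c(z₂−z₁)}
= exp(0.46 × 2.4) = exp(1.104) = 3.0162

3.02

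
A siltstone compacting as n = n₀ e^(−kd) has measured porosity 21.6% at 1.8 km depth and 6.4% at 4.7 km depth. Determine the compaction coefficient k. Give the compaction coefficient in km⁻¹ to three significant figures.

0.419 km⁻¹

Athy: n(d) = n₀ e^(−kd) ⇒ n₁/n₂ = e^{k(d₂−d₁)} ⇒ k = ln(n₁/n₂)/(d₂−d₁)
k = ln(0.216/0.064) / (4.7 − 1.8) = ln(3.375) / 2.9 = 1.2164 / 2.9 = 0.4194 km⁻¹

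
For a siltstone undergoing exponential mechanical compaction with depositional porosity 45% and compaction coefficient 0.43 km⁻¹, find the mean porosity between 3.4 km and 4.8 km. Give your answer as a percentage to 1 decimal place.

7.8%

⟨n⟩ = (1/(z₂−z₁)) ∫ n₀ e^(−cz) dz = n₀·(e^(−c·z₁) − e^(−c·z₂)) / (c·(z₂−z₁))
e^(−0.43×3.4) = 0.2318; e^(−0.43×4.8) = 0.1269
⟨n⟩ = 0.45 × (0.2318 − 0.1269) / (0.43 × 1.4) = 0.45 × 0.1741 = 0.0784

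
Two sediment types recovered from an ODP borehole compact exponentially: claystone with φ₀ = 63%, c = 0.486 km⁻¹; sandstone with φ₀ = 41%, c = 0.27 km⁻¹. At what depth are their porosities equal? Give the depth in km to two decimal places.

1.99 km

Set φ₀ₐ e^(−cₐZ) = φ₀ᵦ e^(−cᵦZ) ⇒ ln(φ₀ₐ/φ₀ᵦ) = (cₐ − cᵦ)·Z
Z = ln(0.63/0.41) / (0.486 − 0.27) = 0.4296 / 0.216 = 1.989 km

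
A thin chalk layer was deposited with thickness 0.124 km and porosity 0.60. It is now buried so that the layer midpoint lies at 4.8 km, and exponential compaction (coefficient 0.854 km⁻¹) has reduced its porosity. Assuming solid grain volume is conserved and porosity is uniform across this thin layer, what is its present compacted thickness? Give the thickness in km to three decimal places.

Porosity at 4.8 km: n = 0.6·exp(−0.854×4.8) = 0.0100
Solid-volume conservation: h(1−n) = h₀(1−n₀) ⇒ h = h₀·(1−n₀)/(1−n)
h = 0.124 × (1 − 0.6)/(1 − 0.0100) = 0.124 × 0.4040 = 0.0501 km

0.050 km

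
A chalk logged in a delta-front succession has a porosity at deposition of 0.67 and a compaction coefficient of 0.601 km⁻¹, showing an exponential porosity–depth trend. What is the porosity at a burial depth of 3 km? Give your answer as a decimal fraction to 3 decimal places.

0.110

φ = φ₀·exp(−c·Z) = 0.67 × exp(−0.601 × 3) = 0.67 × exp(−1.803)
  = 0.67 × 0.1648 = 0.1104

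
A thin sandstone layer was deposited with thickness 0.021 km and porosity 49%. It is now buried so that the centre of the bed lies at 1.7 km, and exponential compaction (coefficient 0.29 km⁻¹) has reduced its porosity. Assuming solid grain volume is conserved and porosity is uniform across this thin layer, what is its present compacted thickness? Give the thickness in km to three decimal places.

0.015 km

Porosity at 1.7 km: n = 0.49·exp(−0.29×1.7) = 0.2993
Solid-volume conservation: h(1−n) = h₀(1−n₀) ⇒ h = h₀·(1−n₀)/(1−n)
h = 0.021 × (1 − 0.49)/(1 − 0.2993) = 0.021 × 0.7278 = 0.0153 km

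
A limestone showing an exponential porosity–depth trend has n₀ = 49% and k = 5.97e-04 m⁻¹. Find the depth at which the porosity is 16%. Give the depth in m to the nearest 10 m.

Working in km (1 km = 1000 m; k in km⁻¹ = k in m⁻¹ × 1000):
Invert Athy's law: z = ln(n₀/n) / k
z = ln(0.49/0.16) / 0.597 = ln(3.062) / 0.597 = 1.1192 / 0.597 = 1.875 km

1870 m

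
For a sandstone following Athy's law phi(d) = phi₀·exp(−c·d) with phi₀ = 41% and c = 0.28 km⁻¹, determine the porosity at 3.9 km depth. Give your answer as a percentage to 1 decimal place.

13.8%

phi = phi₀·exp(−c·d) = 0.41 × exp(−0.28 × 3.9) = 0.41 × exp(−1.092)
  = 0.41 × 0.3355 = 0.1376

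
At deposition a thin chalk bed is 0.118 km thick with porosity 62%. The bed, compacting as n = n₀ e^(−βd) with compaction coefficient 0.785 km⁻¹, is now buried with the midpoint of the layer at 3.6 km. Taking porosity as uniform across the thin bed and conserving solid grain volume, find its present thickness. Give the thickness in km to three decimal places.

Porosity at 3.6 km: n = 0.62·exp(−0.785×3.6) = 0.0367
Solid-volume conservation: h(1−n) = h₀(1−n₀) ⇒ h = h₀·(1−n₀)/(1−n)
h = 0.118 × (1 − 0.62)/(1 − 0.0367) = 0.118 × 0.3945 = 0.0465 km

0.047 km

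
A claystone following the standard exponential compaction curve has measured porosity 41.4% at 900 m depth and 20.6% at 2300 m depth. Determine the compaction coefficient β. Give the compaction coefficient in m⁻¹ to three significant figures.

0.000499 m⁻¹

Working in km (1 km = 1000 m; β in km⁻¹ = β in m⁻¹ × 1000):
Athy: n(z) = n₀ e^(−βz) ⇒ n₁/n₂ = e^{β(z₂−z₁)} ⇒ β = ln(n₁/n₂)/(z₂−z₁)
β = ln(0.414/0.206) / (2.3 − 0.9) = ln(2.01) / 1.4 = 0.6980 / 1.4 = 0.4986 km⁻¹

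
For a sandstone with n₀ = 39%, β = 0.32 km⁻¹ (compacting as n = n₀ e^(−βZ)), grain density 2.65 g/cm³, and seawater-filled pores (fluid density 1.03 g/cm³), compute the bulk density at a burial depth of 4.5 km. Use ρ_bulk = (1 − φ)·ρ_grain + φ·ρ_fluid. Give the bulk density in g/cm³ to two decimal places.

2.50 g/cm³

Porosity at depth: n = 0.39·exp(−0.32×4.5) = 0.39×0.2369 = 0.0924
Bulk density: ρ_b = (1−n)ρ_g + n·ρ_f = 0.9076×2.65 + 0.0924×1.03
       = 2.405 + 0.095 = 2.500 g/cm³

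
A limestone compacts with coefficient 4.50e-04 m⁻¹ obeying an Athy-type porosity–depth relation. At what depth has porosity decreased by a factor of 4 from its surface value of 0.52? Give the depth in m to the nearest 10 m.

Working in km (1 km = 1000 m; β in km⁻¹ = β in m⁻¹ × 1000):
n/n₀ = 1/4 ⇒ exp(−β·d) = 1/4 ⇒ d = ln(4) / β
d = 1.3863 / 0.45 = 3.081 km

3080 m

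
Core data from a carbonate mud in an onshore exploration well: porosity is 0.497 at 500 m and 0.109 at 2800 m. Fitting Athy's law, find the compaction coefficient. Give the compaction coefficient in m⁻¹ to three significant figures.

Working in km (1 km = 1000 m; k in km⁻¹ = k in m⁻¹ × 1000):
Athy: n(d) = n₀ e^(−kd) ⇒ n₁/n₂ = e^{k(d₂−d₁)} ⇒ k = ln(n₁/n₂)/(d₂−d₁)
k = ln(0.497/0.109) / (2.8 − 0.5) = ln(4.56) / 2.3 = 1.5172 / 2.3 = 0.6597 km⁻¹

0.000660 m⁻¹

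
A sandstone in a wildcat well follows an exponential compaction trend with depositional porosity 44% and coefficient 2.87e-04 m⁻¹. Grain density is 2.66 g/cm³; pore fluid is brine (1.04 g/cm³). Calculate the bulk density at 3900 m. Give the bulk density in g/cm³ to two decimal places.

2.43 g/cm³

Working in km (1 km = 1000 m; c in km⁻¹ = c in m⁻¹ × 1000):
Porosity at depth: phi = 0.44·exp(−0.287×3.9) = 0.44×0.3265 = 0.1437
Bulk density: ρ_b = (1−phi)ρ_g + phi·ρ_f = 0.8563×2.66 + 0.1437×1.04
       = 2.278 + 0.149 = 2.427 g/cm³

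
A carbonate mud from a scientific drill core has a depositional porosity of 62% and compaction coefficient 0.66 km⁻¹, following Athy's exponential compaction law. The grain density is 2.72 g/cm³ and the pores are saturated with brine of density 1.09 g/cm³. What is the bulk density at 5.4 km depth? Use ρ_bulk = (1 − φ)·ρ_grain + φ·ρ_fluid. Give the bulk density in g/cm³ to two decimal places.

2.69 g/cm³

Porosity at depth: phi = 0.62·exp(−0.66×5.4) = 0.62×0.0283 = 0.0176
Bulk density: ρ_b = (1−phi)ρ_g + phi·ρ_f = 0.9824×2.72 + 0.0176×1.09
       = 2.672 + 0.019 = 2.691 g/cm³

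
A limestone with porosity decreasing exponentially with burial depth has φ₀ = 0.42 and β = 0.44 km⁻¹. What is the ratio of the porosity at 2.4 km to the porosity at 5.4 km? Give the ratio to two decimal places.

φ(d₁)/φ(d₂) = e^(−β·d₁)/e^(−β·d₂) = e^{β(d₂−d₁)}
= exp(0.44 × 3) = exp(1.32) = 3.7434

3.74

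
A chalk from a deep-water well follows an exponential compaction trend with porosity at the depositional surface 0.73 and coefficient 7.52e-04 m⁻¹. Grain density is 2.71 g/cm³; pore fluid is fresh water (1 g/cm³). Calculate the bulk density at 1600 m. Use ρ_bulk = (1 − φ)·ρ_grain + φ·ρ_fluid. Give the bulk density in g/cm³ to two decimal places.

Working in km (1 km = 1000 m; β in km⁻¹ = β in m⁻¹ × 1000):
Porosity at depth: n = 0.73·exp(−0.752×1.6) = 0.73×0.3002 = 0.2192
Bulk density: ρ_b = (1−n)ρ_g + n·ρ_f = 0.7808×2.71 + 0.2192×1
       = 2.116 + 0.219 = 2.335 g/cm³

2.34 g/cm³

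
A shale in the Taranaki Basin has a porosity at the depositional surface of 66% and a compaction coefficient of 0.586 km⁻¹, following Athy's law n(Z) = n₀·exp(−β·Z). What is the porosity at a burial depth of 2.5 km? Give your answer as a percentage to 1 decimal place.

15.3%

n = n₀·exp(−β·Z) = 0.66 × exp(−0.586 × 2.5) = 0.66 × exp(−1.465)
  = 0.66 × 0.2311 = 0.1525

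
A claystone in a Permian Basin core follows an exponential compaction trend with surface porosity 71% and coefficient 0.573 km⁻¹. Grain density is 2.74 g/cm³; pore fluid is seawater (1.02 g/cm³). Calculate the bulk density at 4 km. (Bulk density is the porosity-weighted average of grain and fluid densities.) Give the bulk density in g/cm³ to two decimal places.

2.62 g/cm³

Porosity at depth: n = 0.71·exp(−0.573×4) = 0.71×0.1011 = 0.0718
Bulk density: ρ_b = (1−n)ρ_g + n·ρ_f = 0.9282×2.74 + 0.0718×1.02
       = 2.543 + 0.073 = 2.617 g/cm³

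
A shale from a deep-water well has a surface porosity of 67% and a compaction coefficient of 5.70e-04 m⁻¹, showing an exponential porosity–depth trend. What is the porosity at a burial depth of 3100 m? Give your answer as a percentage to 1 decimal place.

11.4%

Working in km (1 km = 1000 m; c in km⁻¹ = c in m⁻¹ × 1000):
φ = φ₀·exp(−c·z) = 0.67 × exp(−0.57 × 3.1) = 0.67 × exp(−1.767)
  = 0.67 × 0.1708 = 0.1145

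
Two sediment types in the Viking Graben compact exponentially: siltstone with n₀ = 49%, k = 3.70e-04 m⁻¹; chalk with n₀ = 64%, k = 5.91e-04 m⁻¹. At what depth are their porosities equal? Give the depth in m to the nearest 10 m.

Working in km (1 km = 1000 m; k in km⁻¹ = k in m⁻¹ × 1000):
Set n₀ₐ e^(−kₐd) = n₀ᵦ e^(−kᵦd) ⇒ ln(n₀ₐ/n₀ᵦ) = (kₐ − kᵦ)·d
d = ln(0.49/0.64) / (0.37 − 0.591) = -0.2671 / -0.221 = 1.208 km

1210 m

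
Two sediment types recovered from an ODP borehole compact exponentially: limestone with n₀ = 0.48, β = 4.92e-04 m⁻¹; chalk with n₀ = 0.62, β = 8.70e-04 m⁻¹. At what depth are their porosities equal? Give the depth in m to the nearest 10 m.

680 m

Working in km (1 km = 1000 m; β in km⁻¹ = β in m⁻¹ × 1000):
Set n₀ₐ e^(−βₐz) = n₀ᵦ e^(−βᵦz) ⇒ ln(n₀ₐ/n₀ᵦ) = (βₐ − βᵦ)·z
z = ln(0.48/0.62) / (0.492 − 0.87) = -0.2559 / -0.378 = 0.677 km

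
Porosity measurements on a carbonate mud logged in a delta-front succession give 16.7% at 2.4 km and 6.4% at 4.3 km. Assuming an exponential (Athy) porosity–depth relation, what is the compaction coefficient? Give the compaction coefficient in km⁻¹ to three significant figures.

0.505 km⁻¹

Athy: φ(d) = φ₀ e^(−kd) ⇒ φ₁/φ₂ = e^{k(d₂−d₁)} ⇒ k = ln(φ₁/φ₂)/(d₂−d₁)
k = ln(0.167/0.064) / (4.3 − 2.4) = ln(2.609) / 1.9 = 0.9591 / 1.9 = 0.5048 km⁻¹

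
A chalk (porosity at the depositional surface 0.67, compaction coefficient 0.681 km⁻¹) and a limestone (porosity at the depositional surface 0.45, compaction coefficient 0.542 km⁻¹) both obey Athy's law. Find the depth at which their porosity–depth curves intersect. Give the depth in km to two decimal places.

Set phi₀ₐ e^(−βₐZ) = phi₀ᵦ e^(−βᵦZ) ⇒ ln(phi₀ₐ/phi₀ᵦ) = (βₐ − βᵦ)·Z
Z = ln(0.67/0.45) / (0.681 − 0.542) = 0.3980 / 0.139 = 2.864 km

2.86 km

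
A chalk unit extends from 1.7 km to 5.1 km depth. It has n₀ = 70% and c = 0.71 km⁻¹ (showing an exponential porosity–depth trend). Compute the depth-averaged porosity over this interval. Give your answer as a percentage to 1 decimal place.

⟨n⟩ = (1/(z₂−z₁)) ∫ n₀ e^(−cz) dz = n₀·(e^(−c·z₁) − e^(−c·z₂)) / (c·(z₂−z₁))
e^(−0.71×1.7) = 0.2991; e^(−0.71×5.1) = 0.0268
⟨n⟩ = 0.7 × (0.2991 − 0.0268) / (0.71 × 3.4) = 0.7 × 0.1128 = 0.0790

7.9%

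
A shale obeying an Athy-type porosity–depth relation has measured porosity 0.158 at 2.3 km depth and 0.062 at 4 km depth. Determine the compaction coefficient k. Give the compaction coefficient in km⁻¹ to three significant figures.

Athy: phi(Z) = phi₀ e^(−kZ) ⇒ phi₁/phi₂ = e^{k(Z₂−Z₁)} ⇒ k = ln(phi₁/phi₂)/(Z₂−Z₁)
k = ln(0.158/0.062) / (4 − 2.3) = ln(2.548) / 1.7 = 0.9355 / 1.7 = 0.5503 km⁻¹

0.550 km⁻¹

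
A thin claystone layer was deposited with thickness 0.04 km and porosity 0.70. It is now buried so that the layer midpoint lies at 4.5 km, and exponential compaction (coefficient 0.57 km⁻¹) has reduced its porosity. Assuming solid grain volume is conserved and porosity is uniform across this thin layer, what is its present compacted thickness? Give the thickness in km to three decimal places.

0.013 km

Porosity at 4.5 km: φ = 0.7·exp(−0.57×4.5) = 0.0538
Solid-volume conservation: h(1−φ) = h₀(1−φ₀) ⇒ h = h₀·(1−φ₀)/(1−φ)
h = 0.04 × (1 − 0.7)/(1 − 0.0538) = 0.04 × 0.3171 = 0.0127 km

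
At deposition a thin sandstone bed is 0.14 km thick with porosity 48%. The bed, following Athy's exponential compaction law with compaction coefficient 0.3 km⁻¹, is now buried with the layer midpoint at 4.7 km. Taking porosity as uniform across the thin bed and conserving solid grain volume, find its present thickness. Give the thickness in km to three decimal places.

Porosity at 4.7 km: φ = 0.48·exp(−0.3×4.7) = 0.1172
Solid-volume conservation: h(1−φ) = h₀(1−φ₀) ⇒ h = h₀·(1−φ₀)/(1−φ)
h = 0.14 × (1 − 0.48)/(1 − 0.1172) = 0.14 × 0.5890 = 0.0825 km

0.082 km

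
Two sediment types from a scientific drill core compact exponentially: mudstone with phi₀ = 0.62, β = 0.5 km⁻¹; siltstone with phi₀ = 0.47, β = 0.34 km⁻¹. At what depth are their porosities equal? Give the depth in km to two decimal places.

1.73 km

Set phi₀ₐ e^(−βₐz) = phi₀ᵦ e^(−βᵦz) ⇒ ln(phi₀ₐ/phi₀ᵦ) = (βₐ − βᵦ)·z
z = ln(0.62/0.47) / (0.5 − 0.34) = 0.2770 / 0.16 = 1.731 km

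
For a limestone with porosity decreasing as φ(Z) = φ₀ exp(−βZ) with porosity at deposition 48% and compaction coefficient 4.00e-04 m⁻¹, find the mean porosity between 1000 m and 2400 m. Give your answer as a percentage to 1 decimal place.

24.6%

Working in km (1 km = 1000 m; β in km⁻¹ = β in m⁻¹ × 1000):
⟨φ⟩ = (1/(Z₂−Z₁)) ∫ φ₀ e^(−βZ) dZ = φ₀·(e^(−β·Z₁) − e^(−β·Z₂)) / (β·(Z₂−Z₁))
e^(−0.4×1) = 0.6703; e^(−0.4×2.4) = 0.3829
⟨φ⟩ = 0.48 × (0.6703 − 0.3829) / (0.4 × 1.4) = 0.48 × 0.5133 = 0.2464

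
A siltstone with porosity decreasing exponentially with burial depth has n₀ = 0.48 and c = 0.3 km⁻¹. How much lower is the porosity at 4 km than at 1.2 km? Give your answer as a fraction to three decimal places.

n(1.2) = 0.48·e^(−0.3×1.2) = 0.3349
n(4) = 0.48·e^(−0.3×4) = 0.1446
Δn = 0.3349 − 0.1446 = 0.1903

0.190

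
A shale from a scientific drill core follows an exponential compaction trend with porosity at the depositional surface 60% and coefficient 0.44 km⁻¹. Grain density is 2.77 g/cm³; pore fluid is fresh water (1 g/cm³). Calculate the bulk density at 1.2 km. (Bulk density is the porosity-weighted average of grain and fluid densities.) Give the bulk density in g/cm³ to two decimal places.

Porosity at depth: n = 0.6·exp(−0.44×1.2) = 0.6×0.5898 = 0.3539
Bulk density: ρ_b = (1−n)ρ_g + n·ρ_f = 0.6461×2.77 + 0.3539×1
       = 1.790 + 0.354 = 2.144 g/cm³

2.14 g/cm³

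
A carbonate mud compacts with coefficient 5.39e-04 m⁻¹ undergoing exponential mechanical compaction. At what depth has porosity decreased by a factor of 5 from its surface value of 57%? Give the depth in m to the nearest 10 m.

Working in km (1 km = 1000 m; c in km⁻¹ = c in m⁻¹ × 1000):
phi/phi₀ = 1/5 ⇒ exp(−c·z) = 1/5 ⇒ z = ln(5) / c
z = 1.6094 / 0.539 = 2.986 km

2990 m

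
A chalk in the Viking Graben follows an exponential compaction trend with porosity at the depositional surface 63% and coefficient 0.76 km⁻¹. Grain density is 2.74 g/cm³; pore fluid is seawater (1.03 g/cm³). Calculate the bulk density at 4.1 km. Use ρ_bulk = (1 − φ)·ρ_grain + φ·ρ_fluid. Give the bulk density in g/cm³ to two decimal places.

2.69 g/cm³

Porosity at depth: n = 0.63·exp(−0.76×4.1) = 0.63×0.0443 = 0.0279
Bulk density: ρ_b = (1−n)ρ_g + n·ρ_f = 0.9721×2.74 + 0.0279×1.03
       = 2.663 + 0.029 = 2.692 g/cm³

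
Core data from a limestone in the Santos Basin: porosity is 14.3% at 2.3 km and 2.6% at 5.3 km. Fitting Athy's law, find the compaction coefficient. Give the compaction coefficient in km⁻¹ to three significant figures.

0.568 km⁻¹

Athy: n(Z) = n₀ e^(−kZ) ⇒ n₁/n₂ = e^{k(Z₂−Z₁)} ⇒ k = ln(n₁/n₂)/(Z₂−Z₁)
k = ln(0.143/0.026) / (5.3 − 2.3) = ln(5.5) / 3 = 1.7047 / 3 = 0.5682 km⁻¹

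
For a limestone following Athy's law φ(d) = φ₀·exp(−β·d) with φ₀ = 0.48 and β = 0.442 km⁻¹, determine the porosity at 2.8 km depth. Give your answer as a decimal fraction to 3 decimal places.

0.139

φ = φ₀·exp(−β·d) = 0.48 × exp(−0.442 × 2.8) = 0.48 × exp(−1.238)
  = 0.48 × 0.2901 = 0.1392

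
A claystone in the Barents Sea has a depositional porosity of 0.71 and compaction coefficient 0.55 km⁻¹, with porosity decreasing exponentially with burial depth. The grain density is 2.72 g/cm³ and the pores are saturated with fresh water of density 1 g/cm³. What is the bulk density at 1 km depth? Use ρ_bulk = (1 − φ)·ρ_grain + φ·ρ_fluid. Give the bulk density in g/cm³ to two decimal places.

Porosity at depth: n = 0.71·exp(−0.55×1) = 0.71×0.5769 = 0.4096
Bulk density: ρ_b = (1−n)ρ_g + n·ρ_f = 0.5904×2.72 + 0.4096×1
       = 1.606 + 0.410 = 2.015 g/cm³

2.02 g/cm³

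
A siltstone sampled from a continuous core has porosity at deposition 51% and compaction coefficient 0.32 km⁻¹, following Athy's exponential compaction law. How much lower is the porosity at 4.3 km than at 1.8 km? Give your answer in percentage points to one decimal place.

15.8 percentage points

n(1.8) = 0.51·e^(−0.32×1.8) = 0.2867
n(4.3) = 0.51·e^(−0.32×4.3) = 0.1288
Δn = 0.2867 − 0.1288 = 0.1579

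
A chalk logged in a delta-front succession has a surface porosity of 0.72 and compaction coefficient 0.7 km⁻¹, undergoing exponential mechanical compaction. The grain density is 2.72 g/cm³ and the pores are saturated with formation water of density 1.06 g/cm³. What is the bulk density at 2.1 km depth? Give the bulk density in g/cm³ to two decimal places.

2.45 g/cm³

Porosity at depth: n = 0.72·exp(−0.7×2.1) = 0.72×0.2299 = 0.1655
Bulk density: ρ_b = (1−n)ρ_g + n·ρ_f = 0.8345×2.72 + 0.1655×1.06
       = 2.270 + 0.175 = 2.445 g/cm³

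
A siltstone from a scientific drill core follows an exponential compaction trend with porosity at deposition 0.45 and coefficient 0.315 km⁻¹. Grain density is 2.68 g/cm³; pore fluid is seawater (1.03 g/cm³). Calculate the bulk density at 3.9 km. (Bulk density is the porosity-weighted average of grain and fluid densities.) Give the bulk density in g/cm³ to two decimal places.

2.46 g/cm³

Porosity at depth: φ = 0.45·exp(−0.315×3.9) = 0.45×0.2927 = 0.1317
Bulk density: ρ_b = (1−φ)ρ_g + φ·ρ_f = 0.8683×2.68 + 0.1317×1.03
       = 2.327 + 0.136 = 2.463 g/cm³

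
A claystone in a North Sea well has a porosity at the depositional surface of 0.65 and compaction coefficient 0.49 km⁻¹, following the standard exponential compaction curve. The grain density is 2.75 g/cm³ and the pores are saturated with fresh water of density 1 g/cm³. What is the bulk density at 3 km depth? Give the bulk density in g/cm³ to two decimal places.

Porosity at depth: n = 0.65·exp(−0.49×3) = 0.65×0.2299 = 0.1495
Bulk density: ρ_b = (1−n)ρ_g + n·ρ_f = 0.8505×2.75 + 0.1495×1
       = 2.339 + 0.149 = 2.488 g/cm³

2.49 g/cm³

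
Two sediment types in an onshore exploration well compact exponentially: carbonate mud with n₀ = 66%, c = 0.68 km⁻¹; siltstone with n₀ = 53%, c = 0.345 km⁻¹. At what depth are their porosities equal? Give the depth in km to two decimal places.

0.65 km

Set n₀ₐ e^(−cₐZ) = n₀ᵦ e^(−cᵦZ) ⇒ ln(n₀ₐ/n₀ᵦ) = (cₐ − cᵦ)·Z
Z = ln(0.66/0.53) / (0.68 − 0.345) = 0.2194 / 0.335 = 0.655 km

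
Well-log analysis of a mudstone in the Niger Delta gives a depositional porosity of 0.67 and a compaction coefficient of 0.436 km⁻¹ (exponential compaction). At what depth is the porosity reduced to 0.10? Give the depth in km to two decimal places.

4.36 km

Invert Athy's law: Z = ln(n₀/n) / β
Z = ln(0.67/0.1) / 0.436 = ln(6.7) / 0.436 = 1.9021 / 0.436 = 4.363 km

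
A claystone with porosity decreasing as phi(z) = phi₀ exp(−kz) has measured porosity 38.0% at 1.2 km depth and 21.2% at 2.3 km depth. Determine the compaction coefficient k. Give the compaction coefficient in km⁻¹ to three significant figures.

0.531 km⁻¹

Athy: phi(z) = phi₀ e^(−kz) ⇒ phi₁/phi₂ = e^{k(z₂−z₁)} ⇒ k = ln(phi₁/phi₂)/(z₂−z₁)
k = ln(0.38/0.212) / (2.3 − 1.2) = ln(1.792) / 1.1 = 0.5836 / 1.1 = 0.5305 km⁻¹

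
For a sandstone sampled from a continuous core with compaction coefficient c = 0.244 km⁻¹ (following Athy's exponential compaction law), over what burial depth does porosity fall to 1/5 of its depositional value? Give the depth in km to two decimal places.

phi/phi₀ = 1/5 ⇒ exp(−c·Z) = 1/5 ⇒ Z = ln(5) / c
Z = 1.6094 / 0.244 = 6.596 km

6.60 km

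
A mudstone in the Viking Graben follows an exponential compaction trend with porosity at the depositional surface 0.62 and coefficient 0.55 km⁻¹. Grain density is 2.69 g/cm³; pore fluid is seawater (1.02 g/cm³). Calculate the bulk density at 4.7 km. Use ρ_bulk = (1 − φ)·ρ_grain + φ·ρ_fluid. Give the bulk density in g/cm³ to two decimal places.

2.61 g/cm³

Porosity at depth: n = 0.62·exp(−0.55×4.7) = 0.62×0.0754 = 0.0467
Bulk density: ρ_b = (1−n)ρ_g + n·ρ_f = 0.9533×2.69 + 0.0467×1.02
       = 2.564 + 0.048 = 2.612 g/cm³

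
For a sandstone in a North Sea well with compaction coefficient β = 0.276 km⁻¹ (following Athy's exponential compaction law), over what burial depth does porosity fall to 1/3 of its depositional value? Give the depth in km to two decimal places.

n/n₀ = 1/3 ⇒ exp(−β·Z) = 1/3 ⇒ Z = ln(3) / β
Z = 1.0986 / 0.276 = 3.980 km

3.98 km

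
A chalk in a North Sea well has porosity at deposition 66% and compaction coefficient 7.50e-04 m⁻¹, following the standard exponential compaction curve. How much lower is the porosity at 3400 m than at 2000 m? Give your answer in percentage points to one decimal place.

9.6 percentage points

Working in km (1 km = 1000 m; β in km⁻¹ = β in m⁻¹ × 1000):
phi(2) = 0.66·e^(−0.75×2) = 0.1473
phi(3.4) = 0.66·e^(−0.75×3.4) = 0.0515
Δphi = 0.1473 − 0.0515 = 0.0957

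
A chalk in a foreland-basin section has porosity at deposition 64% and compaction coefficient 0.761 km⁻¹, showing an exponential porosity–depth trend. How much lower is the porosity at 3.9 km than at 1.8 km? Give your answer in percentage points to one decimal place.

phi(1.8) = 0.64·e^(−0.761×1.8) = 0.1627
phi(3.9) = 0.64·e^(−0.761×3.9) = 0.0329
Δphi = 0.1627 − 0.0329 = 0.1298

13.0 percentage points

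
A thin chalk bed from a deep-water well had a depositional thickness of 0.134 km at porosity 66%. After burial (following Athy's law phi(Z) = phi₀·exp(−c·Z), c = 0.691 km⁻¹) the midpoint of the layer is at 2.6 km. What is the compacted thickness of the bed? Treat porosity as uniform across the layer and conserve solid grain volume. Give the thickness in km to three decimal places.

Porosity at 2.6 km: phi = 0.66·exp(−0.691×2.6) = 0.1095
Solid-volume conservation: h(1−phi) = h₀(1−phi₀) ⇒ h = h₀·(1−phi₀)/(1−phi)
h = 0.134 × (1 − 0.66)/(1 − 0.1095) = 0.134 × 0.3818 = 0.0512 km

0.051 km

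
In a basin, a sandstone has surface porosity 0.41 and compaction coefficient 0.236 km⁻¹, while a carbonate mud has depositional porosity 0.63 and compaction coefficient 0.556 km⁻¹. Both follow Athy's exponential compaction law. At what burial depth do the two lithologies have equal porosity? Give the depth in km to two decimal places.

1.34 km

Set φ₀ₐ e^(−βₐZ) = φ₀ᵦ e^(−βᵦZ) ⇒ ln(φ₀ₐ/φ₀ᵦ) = (βₐ − βᵦ)·Z
Z = ln(0.41/0.63) / (0.236 − 0.556) = -0.4296 / -0.32 = 1.342 km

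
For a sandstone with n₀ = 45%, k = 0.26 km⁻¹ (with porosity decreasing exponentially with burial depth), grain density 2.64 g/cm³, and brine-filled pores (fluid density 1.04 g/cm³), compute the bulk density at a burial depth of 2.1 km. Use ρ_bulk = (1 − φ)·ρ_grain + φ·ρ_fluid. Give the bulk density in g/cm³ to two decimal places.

2.22 g/cm³

Porosity at depth: n = 0.45·exp(−0.26×2.1) = 0.45×0.5793 = 0.2607
Bulk density: ρ_b = (1−n)ρ_g + n·ρ_f = 0.7393×2.64 + 0.2607×1.04
       = 1.952 + 0.271 = 2.223 g/cm³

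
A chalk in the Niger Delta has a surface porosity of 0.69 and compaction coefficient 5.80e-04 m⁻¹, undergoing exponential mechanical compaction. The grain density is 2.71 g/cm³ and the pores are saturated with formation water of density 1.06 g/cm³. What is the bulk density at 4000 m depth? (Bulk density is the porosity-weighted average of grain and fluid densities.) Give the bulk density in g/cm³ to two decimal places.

Working in km (1 km = 1000 m; c in km⁻¹ = c in m⁻¹ × 1000):
Porosity at depth: n = 0.69·exp(−0.58×4) = 0.69×0.0983 = 0.0678
Bulk density: ρ_b = (1−n)ρ_g + n·ρ_f = 0.9322×2.71 + 0.0678×1.06
       = 2.526 + 0.072 = 2.598 g/cm³

2.60 g/cm³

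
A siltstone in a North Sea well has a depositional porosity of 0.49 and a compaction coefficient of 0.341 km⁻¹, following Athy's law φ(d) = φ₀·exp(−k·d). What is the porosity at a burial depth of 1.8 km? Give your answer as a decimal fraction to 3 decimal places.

0.265

φ = φ₀·exp(−k·d) = 0.49 × exp(−0.341 × 1.8) = 0.49 × exp(−0.6138)
  = 0.49 × 0.5413 = 0.2652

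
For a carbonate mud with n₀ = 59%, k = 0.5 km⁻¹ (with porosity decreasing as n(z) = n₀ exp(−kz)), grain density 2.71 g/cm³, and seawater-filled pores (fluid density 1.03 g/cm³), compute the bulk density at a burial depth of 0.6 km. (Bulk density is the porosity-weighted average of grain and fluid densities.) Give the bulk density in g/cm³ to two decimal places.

Porosity at depth: n = 0.59·exp(−0.5×0.6) = 0.59×0.7408 = 0.4371
Bulk density: ρ_b = (1−n)ρ_g + n·ρ_f = 0.5629×2.71 + 0.4371×1.03
       = 1.526 + 0.450 = 1.976 g/cm³

1.98 g/cm³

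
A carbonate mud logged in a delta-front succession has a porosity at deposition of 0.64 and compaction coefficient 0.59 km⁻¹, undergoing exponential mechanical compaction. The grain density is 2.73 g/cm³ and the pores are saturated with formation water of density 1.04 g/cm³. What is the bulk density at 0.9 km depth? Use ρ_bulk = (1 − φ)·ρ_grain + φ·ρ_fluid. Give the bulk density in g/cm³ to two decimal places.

2.09 g/cm³

Porosity at depth: phi = 0.64·exp(−0.59×0.9) = 0.64×0.5880 = 0.3763
Bulk density: ρ_b = (1−phi)ρ_g + phi·ρ_f = 0.6237×2.73 + 0.3763×1.04
       = 1.703 + 0.391 = 2.094 g/cm³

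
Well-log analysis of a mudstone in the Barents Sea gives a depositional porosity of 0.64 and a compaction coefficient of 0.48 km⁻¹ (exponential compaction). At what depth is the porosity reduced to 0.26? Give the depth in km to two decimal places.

Invert Athy's law: d = ln(phi₀/phi) / c
d = ln(0.64/0.26) / 0.48 = ln(2.462) / 0.48 = 0.9008 / 0.48 = 1.877 km

1.88 km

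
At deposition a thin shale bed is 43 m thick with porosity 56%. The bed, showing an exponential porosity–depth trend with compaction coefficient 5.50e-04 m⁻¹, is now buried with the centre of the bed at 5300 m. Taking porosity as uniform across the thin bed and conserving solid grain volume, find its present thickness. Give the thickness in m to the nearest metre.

Working in km (1 km = 1000 m; k in km⁻¹ = k in m⁻¹ × 1000):
Porosity at 5.3 km: n = 0.56·exp(−0.55×5.3) = 0.0304
Solid-volume conservation: h(1−n) = h₀(1−n₀) ⇒ h = h₀·(1−n₀)/(1−n)
h = 0.043 × (1 − 0.56)/(1 − 0.0304) = 0.043 × 0.4538 = 0.0195 km

20 m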